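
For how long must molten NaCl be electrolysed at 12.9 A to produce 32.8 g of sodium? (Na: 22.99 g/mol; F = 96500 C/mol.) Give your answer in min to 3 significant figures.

178 min

n(Na) = 32.8 / 22.99 = 1.427 mol
Na⁺ + e⁻ → Na, so n(e⁻) = 1.427 mol
Q = 1.427 × 96500 = 1.377×10^5 C
t = Q / I = 1.377×10^5 / 12.9 = 10670 s = 178 min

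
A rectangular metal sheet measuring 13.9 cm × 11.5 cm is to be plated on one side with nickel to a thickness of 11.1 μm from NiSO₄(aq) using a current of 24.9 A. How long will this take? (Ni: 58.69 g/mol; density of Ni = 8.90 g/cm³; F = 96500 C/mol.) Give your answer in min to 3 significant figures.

Plated area = 13.9 × 11.5 = 159.9 cm²
Volume = 159.9 × 11.1×10⁻⁴ cm = 0.1775 cm³
m(Ni) = 0.1775 × 8.90 = 1.580 g
n(Ni) = 1.580 / 58.69 = 0.02692 mol; n(e⁻) = 2 × 0.02692 = 0.05384 mol
Q = 0.05384 × 96500 = 5196 C
t = 5196 / 24.9 = 208.7 s = 3.48 min

3.48 min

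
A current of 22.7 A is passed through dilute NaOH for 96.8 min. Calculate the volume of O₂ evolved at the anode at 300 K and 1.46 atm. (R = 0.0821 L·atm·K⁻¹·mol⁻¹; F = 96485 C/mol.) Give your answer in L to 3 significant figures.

5.76 L

Q = It = 22.7 × 5808 = 1.318×10^5 C
Moles of electrons = 1.318×10^5 / 96485 = 1.366 mol
2H₂O → O₂ + 4H⁺ + 4e⁻, so n(O₂) = 1.366 / 4 = 0.3415 mol
V = nRT/P = 0.3415 × 0.0821 × 300 / 1.46 = 5.761 L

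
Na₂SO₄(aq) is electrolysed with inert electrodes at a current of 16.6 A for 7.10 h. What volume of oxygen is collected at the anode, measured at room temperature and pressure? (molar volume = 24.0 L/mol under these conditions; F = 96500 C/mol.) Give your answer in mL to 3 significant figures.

26400 mL

Q = 16.6 A × 25560 s = 4.243×10^5 C
n(e⁻) = 4.243×10^5 / 96500 = 4.397 mol
2H₂O → O₂ + 4H⁺ + 4e⁻, so n(O₂) = 4.397 / 4 = 1.099 mol
V = 1.099 × 24.0 = 26.38 L
= 26400 mL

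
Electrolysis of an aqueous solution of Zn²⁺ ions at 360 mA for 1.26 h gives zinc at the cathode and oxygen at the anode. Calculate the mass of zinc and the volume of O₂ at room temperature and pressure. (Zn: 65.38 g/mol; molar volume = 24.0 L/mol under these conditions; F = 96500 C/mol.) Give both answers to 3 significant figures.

Q = 0.360 × 4536 = 1633 C; n(e⁻) = 1633 / 96500 = 0.01692 mol
Cathode: Zn²⁺ + 2e⁻ → Zn → n(Zn) = 0.01692/2 = 0.008460 mol → 0.553 g
Anode: 2H₂O → O₂ + 4H⁺ + 4e⁻ → n(O₂) = 0.01692/4 = 0.004230 mol → 0.102 L

0.553 g Zn; 0.102 L O₂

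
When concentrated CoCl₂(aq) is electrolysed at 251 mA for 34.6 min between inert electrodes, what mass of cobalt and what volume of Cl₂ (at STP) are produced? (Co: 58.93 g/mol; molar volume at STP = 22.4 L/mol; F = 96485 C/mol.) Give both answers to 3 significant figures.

0.159 g Co; 0.0605 L Cl₂

Q = 0.251 × 2076 = 521.1 C; n(e⁻) = 521.1 / 96485 = 0.005401 mol
Cathode: Co²⁺ + 2e⁻ → Co → n(Co) = 0.005401/2 = 0.002701 mol → 0.159 g
Anode: 2Cl⁻ → Cl₂ + 2e⁻ → n(Cl₂) = 0.005401/2 = 0.002701 mol → 0.0605 L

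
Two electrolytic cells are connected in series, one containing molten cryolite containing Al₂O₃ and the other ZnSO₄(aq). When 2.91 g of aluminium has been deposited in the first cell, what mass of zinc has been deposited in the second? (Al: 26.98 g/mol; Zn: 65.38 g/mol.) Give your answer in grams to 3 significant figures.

n(Al) = 2.91 / 26.98 = 0.1079 mol
Al³⁺ + 3e⁻ → Al, so n(e⁻) = 3 × 0.1079 = 0.3237 mol
The cells are in series, so the same charge (and hence the same n(e⁻) = 0.3237 mol) passes through both.
Zn²⁺ + 2e⁻ → Zn, so n(Zn) = 0.3237 / 2 = 0.1619 mol
m(Zn) = 0.1619 × 65.38 = 10.6 g

10.6 g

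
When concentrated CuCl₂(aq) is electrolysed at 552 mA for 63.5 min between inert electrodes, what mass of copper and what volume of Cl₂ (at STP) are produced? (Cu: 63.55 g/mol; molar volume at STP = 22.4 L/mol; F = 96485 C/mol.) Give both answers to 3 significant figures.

Q = 0.552 × 3810 = 2103 C; n(e⁻) = 2103 / 96485 = 0.02180 mol
Cathode: Cu²⁺ + 2e⁻ → Cu → n(Cu) = 0.02180/2 = 0.01090 mol → 0.693 g
Anode: 2Cl⁻ → Cl₂ + 2e⁻ → n(Cl₂) = 0.02180/2 = 0.01090 mol → 0.244 L

0.693 g Cu; 0.244 L Cl₂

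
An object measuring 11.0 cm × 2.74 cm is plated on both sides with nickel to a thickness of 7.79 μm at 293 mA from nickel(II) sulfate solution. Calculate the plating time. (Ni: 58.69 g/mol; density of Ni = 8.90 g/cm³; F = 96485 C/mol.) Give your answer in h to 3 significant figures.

Plated area = 2 × 11.0 × 2.74 = 60.28 cm²
Volume = 60.28 × 7.79×10⁻⁴ cm = 0.04696 cm³
m(Ni) = 0.04696 × 8.90 = 0.4179 g
n(Ni) = 0.4179 / 58.69 = 0.007120 mol; n(e⁻) = 2 × 0.007120 = 0.01424 mol
Q = 0.01424 × 96485 = 1374 C
t = 1374 / 0.293 = 4689 s = 1.30 h

1.30 h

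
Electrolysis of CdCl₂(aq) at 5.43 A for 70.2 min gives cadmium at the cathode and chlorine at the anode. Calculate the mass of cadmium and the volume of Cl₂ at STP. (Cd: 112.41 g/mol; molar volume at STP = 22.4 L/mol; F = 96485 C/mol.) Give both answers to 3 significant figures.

Q = 5.43 × 4212 = 22870 C; n(e⁻) = 22870 / 96485 = 0.2370 mol
Cathode: Cd²⁺ + 2e⁻ → Cd → n(Cd) = 0.2370/2 = 0.1185 mol → 13.3 g
Anode: 2Cl⁻ → Cl₂ + 2e⁻ → n(Cl₂) = 0.2370/2 = 0.1185 mol → 2.65 L

13.3 g Cd; 2.65 L Cl₂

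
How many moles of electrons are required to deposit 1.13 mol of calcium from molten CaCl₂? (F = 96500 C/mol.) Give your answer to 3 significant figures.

Ca²⁺ + 2e⁻ → Ca, so n(e⁻) = 2 × 1.13 = 2.260 mol

2.26 mol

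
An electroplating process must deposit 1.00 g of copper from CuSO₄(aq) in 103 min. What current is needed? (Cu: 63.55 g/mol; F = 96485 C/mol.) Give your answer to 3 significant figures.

n(Cu) = 1.00 / 63.55 = 0.01574 mol
Cu²⁺ + 2e⁻ → Cu, so n(e⁻) = 2 × 0.01574 = 0.03148 mol
Q = 0.03148 × 96485 = 3037 C
I = Q / t = 3037 / 6180 s = 0.491 A

0.491 A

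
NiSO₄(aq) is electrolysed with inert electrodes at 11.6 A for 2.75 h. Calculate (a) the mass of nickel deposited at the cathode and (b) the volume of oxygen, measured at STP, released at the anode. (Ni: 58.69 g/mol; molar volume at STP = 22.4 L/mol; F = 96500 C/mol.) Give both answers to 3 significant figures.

34.9 g Ni; 6.66 L O₂

Q = 11.6 × 9900 = 1.148×10^5 C; n(e⁻) = 1.148×10^5 / 96500 = 1.190 mol
Cathode: Ni²⁺ + 2e⁻ → Ni → n(Ni) = 1.190/2 = 0.5950 mol → 34.9 g
Anode: 2H₂O → O₂ + 4H⁺ + 4e⁻ → n(O₂) = 1.190/4 = 0.2975 mol → 6.66 L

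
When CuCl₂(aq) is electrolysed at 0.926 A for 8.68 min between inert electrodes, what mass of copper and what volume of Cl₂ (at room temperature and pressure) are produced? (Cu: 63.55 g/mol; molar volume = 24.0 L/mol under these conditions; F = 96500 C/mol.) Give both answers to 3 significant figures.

Q = 0.926 × 520.8 = 482.3 C; n(e⁻) = 482.3 / 96500 = 0.004998 mol
Cathode: Cu²⁺ + 2e⁻ → Cu → n(Cu) = 0.004998/2 = 0.002499 mol → 0.159 g
Anode: 2Cl⁻ → Cl₂ + 2e⁻ → n(Cl₂) = 0.004998/2 = 0.002499 mol → 0.0600 L

0.159 g Cu; 0.0600 L Cl₂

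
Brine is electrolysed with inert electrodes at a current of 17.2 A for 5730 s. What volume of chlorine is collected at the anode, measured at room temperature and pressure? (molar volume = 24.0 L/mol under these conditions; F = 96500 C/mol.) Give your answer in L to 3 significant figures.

Q = It = 17.2 × 5730 = 98560 C
Moles of electrons = 98560 / 96500 = 1.021 mol
2Cl⁻ → Cl₂ + 2e⁻, so n(Cl₂) = 1.021 / 2 = 0.5105 mol
V = 0.5105 × 24.0 = 12.25 L

12.3 L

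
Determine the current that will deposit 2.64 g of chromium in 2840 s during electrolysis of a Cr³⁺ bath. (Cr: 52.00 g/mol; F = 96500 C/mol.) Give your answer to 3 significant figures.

n(Cr) = 2.64 / 52.00 = 0.05077 mol
Cr³⁺ + 3e⁻ → Cr, so n(e⁻) = 3 × 0.05077 = 0.1523 mol
Q = 0.1523 × 96500 = 14700 C
I = Q / t = 14700 / 2840 s = 5.18 A

5.18 A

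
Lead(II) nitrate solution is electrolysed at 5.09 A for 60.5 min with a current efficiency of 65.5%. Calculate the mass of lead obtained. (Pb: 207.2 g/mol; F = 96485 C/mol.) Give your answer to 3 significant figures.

13.0 g

Q = 5.09 × 3630 = 18480 C
n(e⁻) = 18480 / 96485 = 0.1915 mol
Pb²⁺ + 2e⁻ → Pb, so theoretical m(Pb) = 0.09575 × 207.2 = 19.84 g
Actual mass = 65.5% × 19.84 = 13.0 g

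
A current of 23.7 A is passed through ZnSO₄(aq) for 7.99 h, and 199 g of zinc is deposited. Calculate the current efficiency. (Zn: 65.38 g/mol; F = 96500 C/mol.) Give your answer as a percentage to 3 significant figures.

Q = 23.7 × 28764 = 6.817×10^5 C
n(e⁻) = 6.817×10^5 / 96500 = 7.064 mol
Zn²⁺ + 2e⁻ → Zn, so theoretical n(Zn) = 3.532 mol → 230.9 g
Efficiency = 199 / 230.9 = 0.8618 = 86.2%

86.2%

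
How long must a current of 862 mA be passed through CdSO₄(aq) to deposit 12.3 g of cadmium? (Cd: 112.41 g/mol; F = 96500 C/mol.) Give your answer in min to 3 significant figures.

n(Cd) = 12.3 / 112.41 = 0.1094 mol
Cd²⁺ + 2e⁻ → Cd, so n(e⁻) = 2 × 0.1094 = 0.2188 mol
Q = 0.2188 × 96500 = 21110 C
t = Q / I = 21110 / 0.862 = 24490 s = 408 min

408 min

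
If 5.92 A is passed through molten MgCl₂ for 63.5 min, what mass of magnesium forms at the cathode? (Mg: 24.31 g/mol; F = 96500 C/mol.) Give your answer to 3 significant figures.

2.84 g

Charge passed = 5.92 × 3810 = 22560 C
n(e⁻) = Q/F = 22560/96500 = 0.2338 mol
Mg²⁺ + 2e⁻ → Mg, so n(Mg) = 0.2338 / 2 = 0.1169 mol
m = 0.1169 × 24.31 = 2.84 g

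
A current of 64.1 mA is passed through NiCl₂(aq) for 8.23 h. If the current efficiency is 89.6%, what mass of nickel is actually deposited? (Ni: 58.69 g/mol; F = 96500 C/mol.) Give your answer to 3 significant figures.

0.517 g

Q = 0.0641 × 29628 = 1899 C
n(e⁻) = 1899 / 96500 = 0.01968 mol
Ni²⁺ + 2e⁻ → Ni, so theoretical m(Ni) = 0.009840 × 58.69 = 0.5775 g
Actual mass = 89.6% × 0.5775 = 0.517 g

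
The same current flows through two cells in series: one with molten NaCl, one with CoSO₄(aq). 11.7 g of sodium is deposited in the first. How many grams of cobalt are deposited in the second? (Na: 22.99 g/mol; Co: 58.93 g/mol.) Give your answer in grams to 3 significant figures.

n(Na) = 11.7 / 22.99 = 0.5089 mol
Na⁺ + e⁻ → Na, so n(e⁻) = 0.5089 mol
Since the cells are in series, n(e⁻) in the Co cell is also 0.5089 mol.
Co²⁺ + 2e⁻ → Co, so n(Co) = 0.5089 / 2 = 0.2545 mol
m(Co) = 0.2545 × 58.93 = 15.0 g

15.0 g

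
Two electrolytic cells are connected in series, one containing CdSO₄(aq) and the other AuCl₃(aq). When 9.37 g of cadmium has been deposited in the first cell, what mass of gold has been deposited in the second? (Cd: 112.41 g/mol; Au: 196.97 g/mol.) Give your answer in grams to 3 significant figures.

n(Cd) = 9.37 / 112.41 = 0.08336 mol
Cd²⁺ + 2e⁻ → Cd, so n(e⁻) = 2 × 0.08336 = 0.1667 mol
The cells are in series, so the same charge (and hence the same n(e⁻) = 0.1667 mol) passes through both.
Au³⁺ + 3e⁻ → Au, so n(Au) = 0.1667 / 3 = 0.05557 mol
m(Au) = 0.05557 × 196.97 = 10.9 g

10.9 g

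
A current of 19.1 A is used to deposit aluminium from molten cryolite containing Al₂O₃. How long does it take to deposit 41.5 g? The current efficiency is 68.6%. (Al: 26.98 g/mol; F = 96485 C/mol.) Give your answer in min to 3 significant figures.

n(Al) = 41.5 / 26.98 = 1.538 mol
Al³⁺ + 3e⁻ → Al, so n(e⁻) = 3 × 1.538 = 4.614 mol
Q = 4.614 × 96485 / 0.686 = 6.490×10^5 C
t = Q / I = 6.490×10^5 / 19.1 = 33980 s = 566 min

566 min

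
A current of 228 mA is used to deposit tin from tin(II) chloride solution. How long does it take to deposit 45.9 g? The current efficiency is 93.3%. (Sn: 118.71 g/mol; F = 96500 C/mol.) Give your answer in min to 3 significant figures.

n(Sn) = 45.9 / 118.71 = 0.3867 mol
Sn²⁺ + 2e⁻ → Sn, so n(e⁻) = 2 × 0.3867 = 0.7734 mol
Q = 0.7734 × 96500 / 0.933 = 79990 C
t = Q / I = 79990 / 0.228 = 3.508×10^5 s = 5850 min

5850 min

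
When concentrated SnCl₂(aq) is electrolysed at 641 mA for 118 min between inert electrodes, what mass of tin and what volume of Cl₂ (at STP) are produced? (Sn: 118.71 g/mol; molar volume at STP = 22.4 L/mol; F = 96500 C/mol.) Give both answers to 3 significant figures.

Q = 0.641 × 7080 = 4538 C; n(e⁻) = 4538 / 96500 = 0.04703 mol
Cathode: Sn²⁺ + 2e⁻ → Sn → n(Sn) = 0.04703/2 = 0.02352 mol → 2.79 g
Anode: 2Cl⁻ → Cl₂ + 2e⁻ → n(Cl₂) = 0.04703/2 = 0.02352 mol → 0.527 L

2.79 g Sn; 0.527 L Cl₂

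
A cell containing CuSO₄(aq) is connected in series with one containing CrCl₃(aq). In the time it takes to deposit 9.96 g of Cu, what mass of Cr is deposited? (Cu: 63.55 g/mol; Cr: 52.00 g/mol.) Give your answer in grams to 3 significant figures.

5.43 g

n(Cu) = 9.96 / 63.55 = 0.1567 mol
Cu²⁺ + 2e⁻ → Cu, so n(e⁻) = 2 × 0.1567 = 0.3134 mol
In series, the same 0.3134 mol of electrons flows through the second cell.
Cr³⁺ + 3e⁻ → Cr, so n(Cr) = 0.3134 / 3 = 0.1045 mol
m(Cr) = 0.1045 × 52.00 = 5.43 g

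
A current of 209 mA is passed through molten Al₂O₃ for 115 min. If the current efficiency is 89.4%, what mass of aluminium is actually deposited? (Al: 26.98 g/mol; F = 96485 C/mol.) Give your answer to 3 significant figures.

Q = 0.209 × 6900 = 1442 C
n(e⁻) = 1442 / 96485 = 0.01495 mol
Al³⁺ + 3e⁻ → Al, so theoretical m(Al) = 0.004983 × 26.98 = 0.1344 g
Actual mass = 89.4% × 0.1344 = 0.120 g

0.120 g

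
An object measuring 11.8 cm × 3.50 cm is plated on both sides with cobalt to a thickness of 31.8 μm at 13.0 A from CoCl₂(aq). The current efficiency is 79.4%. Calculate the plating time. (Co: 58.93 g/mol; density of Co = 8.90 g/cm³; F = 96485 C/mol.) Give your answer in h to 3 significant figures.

Plated area = 2 × 11.8 × 3.50 = 82.60 cm²
Volume = 82.60 × 31.8×10⁻⁴ cm = 0.2627 cm³
m(Co) = 0.2627 × 8.90 = 2.338 g
n(Co) = 2.338 / 58.93 = 0.03967 mol; n(e⁻) = 2 × 0.03967 = 0.07934 mol
Q = 0.07934 × 96485 / 0.794 = 9641 C
t = 9641 / 13.0 = 741.6 s = 0.206 h

0.206 h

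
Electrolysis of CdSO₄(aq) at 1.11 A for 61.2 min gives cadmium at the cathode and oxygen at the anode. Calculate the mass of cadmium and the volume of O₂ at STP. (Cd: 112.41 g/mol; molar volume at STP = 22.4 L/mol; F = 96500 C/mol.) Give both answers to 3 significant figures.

2.37 g Cd; 0.237 L O₂

Q = 1.11 × 3672 = 4076 C; n(e⁻) = 4076 / 96500 = 0.04224 mol
Cathode: Cd²⁺ + 2e⁻ → Cd → n(Cd) = 0.04224/2 = 0.02112 mol → 2.37 g
Anode: 2H₂O → O₂ + 4H⁺ + 4e⁻ → n(O₂) = 0.04224/4 = 0.01056 mol → 0.237 L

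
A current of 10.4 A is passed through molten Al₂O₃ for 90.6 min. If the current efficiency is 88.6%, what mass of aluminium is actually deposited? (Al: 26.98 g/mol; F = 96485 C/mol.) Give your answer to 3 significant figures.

Q = 10.4 × 5436 = 56530 C
n(e⁻) = 56530 / 96485 = 0.5859 mol
Al³⁺ + 3e⁻ → Al, so theoretical m(Al) = 0.1953 × 26.98 = 5.269 g
Actual mass = 88.6% × 5.269 = 4.67 g

4.67 g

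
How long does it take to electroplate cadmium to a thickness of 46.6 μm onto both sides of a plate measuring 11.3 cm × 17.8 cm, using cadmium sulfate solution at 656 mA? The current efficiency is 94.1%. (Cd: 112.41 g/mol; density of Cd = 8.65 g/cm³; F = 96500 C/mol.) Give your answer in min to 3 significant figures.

Plated area = 2 × 11.3 × 17.8 = 402.3 cm²
Volume = 402.3 × 46.6×10⁻⁴ cm = 1.875 cm³
m(Cd) = 1.875 × 8.65 = 16.22 g
n(Cd) = 16.22 / 112.41 = 0.1443 mol; n(e⁻) = 2 × 0.1443 = 0.2886 mol
Q = 0.2886 × 96500 / 0.941 = 29600 C
t = 29600 / 0.656 = 45120 s = 752 min

752 min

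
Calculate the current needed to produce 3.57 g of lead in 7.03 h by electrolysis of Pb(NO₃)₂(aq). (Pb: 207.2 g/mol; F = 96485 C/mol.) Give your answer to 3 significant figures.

0.131 A

n(Pb) = 3.57 / 207.2 = 0.01723 mol
Pb²⁺ + 2e⁻ → Pb, so n(e⁻) = 2 × 0.01723 = 0.03446 mol
Q = 0.03446 × 96485 = 3325 C
I = Q / t = 3325 / 25308 s = 0.131 A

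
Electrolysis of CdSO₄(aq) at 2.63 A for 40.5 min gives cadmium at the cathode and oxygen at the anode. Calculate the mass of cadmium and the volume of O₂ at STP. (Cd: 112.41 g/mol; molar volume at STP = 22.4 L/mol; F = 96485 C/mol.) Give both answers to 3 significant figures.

Q = 2.63 × 2430 = 6391 C; n(e⁻) = 6391 / 96485 = 0.06624 mol
Cathode: Cd²⁺ + 2e⁻ → Cd → n(Cd) = 0.06624/2 = 0.03312 mol → 3.72 g
Anode: 2H₂O → O₂ + 4H⁺ + 4e⁻ → n(O₂) = 0.06624/4 = 0.01656 mol → 0.371 L

3.72 g Cd; 0.371 L O₂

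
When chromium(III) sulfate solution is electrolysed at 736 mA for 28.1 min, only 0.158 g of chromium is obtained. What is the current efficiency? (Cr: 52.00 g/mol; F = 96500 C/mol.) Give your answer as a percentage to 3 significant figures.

70.9%

Q = 0.736 × 1686 = 1241 C
n(e⁻) = 1241 / 96500 = 0.01286 mol
Cr³⁺ + 3e⁻ → Cr, so theoretical n(Cr) = 0.004287 mol → 0.2229 g
Efficiency = 0.158 / 0.2229 = 0.7088 = 70.9%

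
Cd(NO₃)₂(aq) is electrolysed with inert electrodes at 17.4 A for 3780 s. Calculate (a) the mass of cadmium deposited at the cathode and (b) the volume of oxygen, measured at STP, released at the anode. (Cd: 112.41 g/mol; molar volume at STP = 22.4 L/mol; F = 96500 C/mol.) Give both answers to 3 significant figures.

Q = 17.4 × 3780 = 65770 C; n(e⁻) = 65770 / 96500 = 0.6816 mol
Cathode: Cd²⁺ + 2e⁻ → Cd → n(Cd) = 0.6816/2 = 0.3408 mol → 38.3 g
Anode: 2H₂O → O₂ + 4H⁺ + 4e⁻ → n(O₂) = 0.6816/4 = 0.1704 mol → 3.82 L

38.3 g Cd; 3.82 L O₂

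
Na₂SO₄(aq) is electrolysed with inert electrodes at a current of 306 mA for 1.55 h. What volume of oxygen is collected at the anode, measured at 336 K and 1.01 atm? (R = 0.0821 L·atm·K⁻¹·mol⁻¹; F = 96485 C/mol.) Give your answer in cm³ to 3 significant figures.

121 cm³

Charge passed = 0.306 × 5580 = 1707 C
n(e⁻) = 1707 / 96485 = 0.01769 mol
2H₂O → O₂ + 4H⁺ + 4e⁻, so n(O₂) = 0.01769 / 4 = 0.004423 mol
V = nRT/P = 0.004423 × 0.0821 × 336 / 1.01 = 0.1208 L
= 121 cm³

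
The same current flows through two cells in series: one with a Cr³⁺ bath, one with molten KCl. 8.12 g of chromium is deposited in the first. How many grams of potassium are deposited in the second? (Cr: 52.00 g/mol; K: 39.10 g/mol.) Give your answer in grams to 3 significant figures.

n(Cr) = 8.12 / 52.00 = 0.1562 mol
Cr³⁺ + 3e⁻ → Cr, so n(e⁻) = 3 × 0.1562 = 0.4686 mol
Same current for the same time ⇒ same n(e⁻) = 0.4686 mol in both cells.
K⁺ + e⁻ → K, so n(K) = 0.4686 mol
m(K) = 0.4686 × 39.10 = 18.3 g

18.3 g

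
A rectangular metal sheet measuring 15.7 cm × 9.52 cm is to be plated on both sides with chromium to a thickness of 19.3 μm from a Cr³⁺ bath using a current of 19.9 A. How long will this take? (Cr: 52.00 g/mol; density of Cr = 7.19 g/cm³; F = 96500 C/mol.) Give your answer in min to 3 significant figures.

19.3 min

Plated area = 2 × 15.7 × 9.52 = 298.9 cm²
Volume = 298.9 × 19.3×10⁻⁴ cm = 0.5769 cm³
m(Cr) = 0.5769 × 7.19 = 4.148 g
n(Cr) = 4.148 / 52.00 = 0.07977 mol; n(e⁻) = 3 × 0.07977 = 0.2393 mol
Q = 0.2393 × 96500 = 23090 C
t = 23090 / 19.9 = 1160 s = 19.3 min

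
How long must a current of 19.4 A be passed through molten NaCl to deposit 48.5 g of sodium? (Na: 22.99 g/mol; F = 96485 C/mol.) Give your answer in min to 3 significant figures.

175 min

n(Na) = 48.5 / 22.99 = 2.110 mol
Na⁺ + e⁻ → Na, so n(e⁻) = 2.110 mol
Q = 2.110 × 96485 = 2.036×10^5 C
t = Q / I = 2.036×10^5 / 19.4 = 10490 s = 175 min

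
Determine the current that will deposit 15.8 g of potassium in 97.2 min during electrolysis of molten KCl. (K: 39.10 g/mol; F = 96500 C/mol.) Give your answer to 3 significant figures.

n(K) = 15.8 / 39.10 = 0.4041 mol
K⁺ + e⁻ → K, so n(e⁻) = 0.4041 mol
Q = 0.4041 × 96500 = 39000 C
I = Q / t = 39000 / 5832 s = 6.69 A

6.69 A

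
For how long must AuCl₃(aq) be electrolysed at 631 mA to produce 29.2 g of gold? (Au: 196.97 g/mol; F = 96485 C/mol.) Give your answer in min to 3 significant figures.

n(Au) = 29.2 / 196.97 = 0.1482 mol
Au³⁺ + 3e⁻ → Au, so n(e⁻) = 3 × 0.1482 = 0.4446 mol
Q = 0.4446 × 96485 = 42900 C
t = Q / I = 42900 / 0.631 = 67990 s = 1130 min

1130 min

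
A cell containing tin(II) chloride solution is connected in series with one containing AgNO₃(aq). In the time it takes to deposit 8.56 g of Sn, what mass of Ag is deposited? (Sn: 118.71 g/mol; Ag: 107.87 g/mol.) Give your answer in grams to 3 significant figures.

n(Sn) = 8.56 / 118.71 = 0.07211 mol
Sn²⁺ + 2e⁻ → Sn, so n(e⁻) = 2 × 0.07211 = 0.1442 mol
The cells are in series, so the same charge (and hence the same n(e⁻) = 0.1442 mol) passes through both.
Ag⁺ + e⁻ → Ag, so n(Ag) = 0.1442 mol
m(Ag) = 0.1442 × 107.87 = 15.6 g

15.6 g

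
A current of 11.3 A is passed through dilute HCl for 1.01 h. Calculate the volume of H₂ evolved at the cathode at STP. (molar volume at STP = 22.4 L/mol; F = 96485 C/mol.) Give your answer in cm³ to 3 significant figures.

Q = 11.3 A × 3636 s = 41090 C
n(e⁻) = 41090 / 96485 = 0.4259 mol
2H⁺ + 2e⁻ → H₂, so n(H₂) = 0.4259 / 2 = 0.2130 mol
V = 0.2130 × 22.4 = 4.771 L
= 4770 cm³

4770 cm³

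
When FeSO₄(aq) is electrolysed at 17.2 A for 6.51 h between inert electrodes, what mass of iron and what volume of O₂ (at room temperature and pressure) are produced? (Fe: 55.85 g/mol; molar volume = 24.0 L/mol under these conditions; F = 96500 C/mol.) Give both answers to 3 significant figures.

117 g Fe; 25.1 L O₂

Q = 17.2 × 23436 = 4.031×10^5 C; n(e⁻) = 4.031×10^5 / 96500 = 4.177 mol
Cathode: Fe²⁺ + 2e⁻ → Fe → n(Fe) = 4.177/2 = 2.089 mol → 117 g
Anode: 2H₂O → O₂ + 4H⁺ + 4e⁻ → n(O₂) = 4.177/4 = 1.044 mol → 25.1 L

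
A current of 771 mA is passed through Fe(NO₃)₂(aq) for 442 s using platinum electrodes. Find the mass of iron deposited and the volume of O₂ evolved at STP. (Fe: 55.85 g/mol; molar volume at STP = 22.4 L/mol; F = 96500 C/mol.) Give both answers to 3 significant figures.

Q = 0.771 × 442 = 340.8 C; n(e⁻) = 340.8 / 96500 = 0.003532 mol
Cathode: Fe²⁺ + 2e⁻ → Fe → n(Fe) = 0.003532/2 = 0.001766 mol → 0.0986 g
Anode: 2H₂O → O₂ + 4H⁺ + 4e⁻ → n(O₂) = 0.003532/4 = 8.830×10^-4 mol → 0.0198 L

0.0986 g Fe; 0.0198 L O₂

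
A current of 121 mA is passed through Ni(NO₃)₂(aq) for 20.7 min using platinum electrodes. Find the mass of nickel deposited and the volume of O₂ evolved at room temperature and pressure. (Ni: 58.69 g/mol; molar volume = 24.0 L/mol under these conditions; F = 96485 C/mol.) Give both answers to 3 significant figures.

0.0457 g Ni; 0.00935 L O₂

Q = 0.121 × 1242 = 150.3 C; n(e⁻) = 150.3 / 96485 = 0.001558 mol
Cathode: Ni²⁺ + 2e⁻ → Ni → n(Ni) = 0.001558/2 = 7.790×10^-4 mol → 0.0457 g
Anode: 2H₂O → O₂ + 4H⁺ + 4e⁻ → n(O₂) = 0.001558/4 = 3.895×10^-4 mol → 0.00935 L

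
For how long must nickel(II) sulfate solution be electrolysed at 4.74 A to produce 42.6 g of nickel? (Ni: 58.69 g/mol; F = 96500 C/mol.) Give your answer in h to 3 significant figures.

8.21 h

n(Ni) = 42.6 / 58.69 = 0.7258 mol
Ni²⁺ + 2e⁻ → Ni, so n(e⁻) = 2 × 0.7258 = 1.452 mol
Q = 1.452 × 96500 = 1.401×10^5 C
t = Q / I = 1.401×10^5 / 4.74 = 29560 s = 8.21 h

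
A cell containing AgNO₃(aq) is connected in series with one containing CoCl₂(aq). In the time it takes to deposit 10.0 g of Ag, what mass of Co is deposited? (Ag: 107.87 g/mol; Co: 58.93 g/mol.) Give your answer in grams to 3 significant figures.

n(Ag) = 10.0 / 107.87 = 0.09270 mol
Ag⁺ + e⁻ → Ag, so n(e⁻) = 0.09270 mol
Same current for the same time ⇒ same n(e⁻) = 0.09270 mol in both cells.
Co²⁺ + 2e⁻ → Co, so n(Co) = 0.09270 / 2 = 0.04635 mol
m(Co) = 0.04635 × 58.93 = 2.73 g

2.73 g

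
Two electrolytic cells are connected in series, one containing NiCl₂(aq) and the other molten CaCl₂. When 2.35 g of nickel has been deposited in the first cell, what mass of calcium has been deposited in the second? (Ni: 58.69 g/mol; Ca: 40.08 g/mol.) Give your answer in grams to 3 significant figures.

1.60 g

n(Ni) = 2.35 / 58.69 = 0.04004 mol
Ni²⁺ + 2e⁻ → Ni, so n(e⁻) = 2 × 0.04004 = 0.08008 mol
Same current for the same time ⇒ same n(e⁻) = 0.08008 mol in both cells.
Ca²⁺ + 2e⁻ → Ca, so n(Ca) = 0.08008 / 2 = 0.04004 mol
m(Ca) = 0.04004 × 40.08 = 1.60 g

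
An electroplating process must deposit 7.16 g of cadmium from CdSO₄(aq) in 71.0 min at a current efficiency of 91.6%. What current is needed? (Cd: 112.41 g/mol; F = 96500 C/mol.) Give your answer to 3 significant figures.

3.15 A

n(Cd) = 7.16 / 112.41 = 0.06370 mol
Cd²⁺ + 2e⁻ → Cd, so n(e⁻) = 2 × 0.06370 = 0.1274 mol
Q = 0.1274 × 96500 / 0.916 = 13420 C
I = Q / t = 13420 / 4260 s = 3.15 A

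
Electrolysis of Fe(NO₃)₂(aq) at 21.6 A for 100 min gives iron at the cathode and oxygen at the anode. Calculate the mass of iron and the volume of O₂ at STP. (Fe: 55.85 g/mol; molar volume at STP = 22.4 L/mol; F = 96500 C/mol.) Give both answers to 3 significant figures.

Q = 21.6 × 6000 = 1.296×10^5 C; n(e⁻) = 1.296×10^5 / 96500 = 1.343 mol
Cathode: Fe²⁺ + 2e⁻ → Fe → n(Fe) = 1.343/2 = 0.6715 mol → 37.5 g
Anode: 2H₂O → O₂ + 4H⁺ + 4e⁻ → n(O₂) = 1.343/4 = 0.3358 mol → 7.52 L

37.5 g Fe; 7.52 L O₂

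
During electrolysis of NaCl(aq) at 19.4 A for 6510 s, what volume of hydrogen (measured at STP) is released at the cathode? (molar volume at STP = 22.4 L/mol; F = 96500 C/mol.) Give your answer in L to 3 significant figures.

14.7 L

Q = It = 19.4 × 6510 = 1.263×10^5 C
Moles of electrons = 1.263×10^5 / 96500 = 1.309 mol
2H⁺ + 2e⁻ → H₂, so n(H₂) = 1.309 / 2 = 0.6545 mol
V = 0.6545 × 22.4 = 14.66 L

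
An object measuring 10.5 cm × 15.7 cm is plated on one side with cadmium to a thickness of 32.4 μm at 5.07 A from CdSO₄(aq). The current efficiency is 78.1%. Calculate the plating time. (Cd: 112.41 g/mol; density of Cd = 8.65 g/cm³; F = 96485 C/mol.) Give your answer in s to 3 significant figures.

2000 s

Plated area = 10.5 × 15.7 = 164.9 cm²
Volume = 164.9 × 32.4×10⁻⁴ cm = 0.5343 cm³
m(Cd) = 0.5343 × 8.65 = 4.622 g
n(Cd) = 4.622 / 112.41 = 0.04112 mol; n(e⁻) = 2 × 0.04112 = 0.08224 mol
Q = 0.08224 × 96485 / 0.781 = 10160 C
t = 10160 / 5.07 = 2004 s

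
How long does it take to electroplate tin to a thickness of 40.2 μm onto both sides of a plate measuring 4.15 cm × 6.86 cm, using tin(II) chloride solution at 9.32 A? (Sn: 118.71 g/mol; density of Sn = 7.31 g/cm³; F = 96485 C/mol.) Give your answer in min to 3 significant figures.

Plated area = 2 × 4.15 × 6.86 = 56.94 cm²
Volume = 56.94 × 40.2×10⁻⁴ cm = 0.2289 cm³
m(Sn) = 0.2289 × 7.31 = 1.673 g
n(Sn) = 1.673 / 118.71 = 0.01409 mol; n(e⁻) = 2 × 0.01409 = 0.02818 mol
Q = 0.02818 × 96485 = 2719 C
t = 2719 / 9.32 = 291.7 s = 4.86 min

4.86 min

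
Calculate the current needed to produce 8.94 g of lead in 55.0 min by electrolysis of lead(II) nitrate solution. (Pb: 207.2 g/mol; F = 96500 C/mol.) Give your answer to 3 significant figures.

2.52 A

n(Pb) = 8.94 / 207.2 = 0.04315 mol
Pb²⁺ + 2e⁻ → Pb, so n(e⁻) = 2 × 0.04315 = 0.08630 mol
Q = 0.08630 × 96500 = 8328 C
I = Q / t = 8328 / 3300 s = 2.52 A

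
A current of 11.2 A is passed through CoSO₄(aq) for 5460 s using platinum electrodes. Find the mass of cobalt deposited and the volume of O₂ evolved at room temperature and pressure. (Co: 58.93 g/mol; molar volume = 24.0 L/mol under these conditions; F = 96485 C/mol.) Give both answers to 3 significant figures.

18.7 g Co; 3.80 L O₂

Q = 11.2 × 5460 = 61150 C; n(e⁻) = 61150 / 96485 = 0.6338 mol
Cathode: Co²⁺ + 2e⁻ → Co → n(Co) = 0.6338/2 = 0.3169 mol → 18.7 g
Anode: 2H₂O → O₂ + 4H⁺ + 4e⁻ → n(O₂) = 0.6338/4 = 0.1585 mol → 3.80 L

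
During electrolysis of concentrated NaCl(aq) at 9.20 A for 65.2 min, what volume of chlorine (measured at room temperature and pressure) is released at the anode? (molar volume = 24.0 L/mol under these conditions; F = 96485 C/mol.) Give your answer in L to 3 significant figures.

Q = It = 9.20 × 3912 = 35990 C
n(e⁻) = Q/F = 35990/96485 = 0.3730 mol
2Cl⁻ → Cl₂ + 2e⁻, so n(Cl₂) = 0.3730 / 2 = 0.1865 mol
V = 0.1865 × 24.0 = 4.476 L

4.48 L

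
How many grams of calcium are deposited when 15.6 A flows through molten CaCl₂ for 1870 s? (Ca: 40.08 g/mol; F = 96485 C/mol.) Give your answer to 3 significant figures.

Charge passed = 15.6 × 1870 = 29170 C
n(e⁻) = Q/F = 29170/96485 = 0.3023 mol
Ca²⁺ + 2e⁻ → Ca, so n(Ca) = 0.3023 / 2 = 0.1512 mol
m = 0.1512 × 40.08 = 6.06 g

6.06 g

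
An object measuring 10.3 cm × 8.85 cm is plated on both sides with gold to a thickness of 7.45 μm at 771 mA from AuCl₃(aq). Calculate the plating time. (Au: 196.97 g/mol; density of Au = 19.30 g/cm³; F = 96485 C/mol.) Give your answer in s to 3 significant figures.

5000 s

Plated area = 2 × 10.3 × 8.85 = 182.3 cm²
Volume = 182.3 × 7.45×10⁻⁴ cm = 0.1358 cm³
m(Au) = 0.1358 × 19.30 = 2.621 g
n(Au) = 2.621 / 196.97 = 0.01331 mol; n(e⁻) = 3 × 0.01331 = 0.03993 mol
Q = 0.03993 × 96485 = 3853 C
t = 3853 / 0.771 = 4997 s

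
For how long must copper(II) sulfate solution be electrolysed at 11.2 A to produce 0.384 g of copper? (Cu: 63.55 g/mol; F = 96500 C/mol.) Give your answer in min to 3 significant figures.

n(Cu) = 0.384 / 63.55 = 0.006042 mol
Cu²⁺ + 2e⁻ → Cu, so n(e⁻) = 2 × 0.006042 = 0.01208 mol
Q = 0.01208 × 96500 = 1166 C
t = Q / I = 1166 / 11.2 = 104.1 s = 1.74 min

1.74 min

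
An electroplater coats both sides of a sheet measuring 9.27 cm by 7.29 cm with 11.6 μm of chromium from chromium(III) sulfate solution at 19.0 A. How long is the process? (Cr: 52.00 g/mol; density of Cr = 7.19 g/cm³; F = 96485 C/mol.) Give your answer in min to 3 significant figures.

5.50 min

Plated area = 2 × 9.27 × 7.29 = 135.2 cm²
Volume = 135.2 × 11.6×10⁻⁴ cm = 0.1568 cm³
m(Cr) = 0.1568 × 7.19 = 1.127 g
n(Cr) = 1.127 / 52.00 = 0.02167 mol; n(e⁻) = 3 × 0.02167 = 0.06501 mol
Q = 0.06501 × 96485 = 6272 C
t = 6272 / 19.0 = 330.1 s = 5.50 min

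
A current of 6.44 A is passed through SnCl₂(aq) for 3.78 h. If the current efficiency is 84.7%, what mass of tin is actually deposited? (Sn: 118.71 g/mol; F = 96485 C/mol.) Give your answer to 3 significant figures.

Q = 6.44 × 13608 = 87640 C
n(e⁻) = 87640 / 96485 = 0.9083 mol
Sn²⁺ + 2e⁻ → Sn, so theoretical m(Sn) = 0.4542 × 118.71 = 53.92 g
Actual mass = 84.7% × 53.92 = 45.7 g

45.7 g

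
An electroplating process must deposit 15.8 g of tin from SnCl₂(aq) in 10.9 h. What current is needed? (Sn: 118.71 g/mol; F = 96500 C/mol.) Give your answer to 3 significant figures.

n(Sn) = 15.8 / 118.71 = 0.1331 mol
Sn²⁺ + 2e⁻ → Sn, so n(e⁻) = 2 × 0.1331 = 0.2662 mol
Q = 0.2662 × 96500 = 25690 C
I = Q / t = 25690 / 39240 s = 0.655 A

0.655 A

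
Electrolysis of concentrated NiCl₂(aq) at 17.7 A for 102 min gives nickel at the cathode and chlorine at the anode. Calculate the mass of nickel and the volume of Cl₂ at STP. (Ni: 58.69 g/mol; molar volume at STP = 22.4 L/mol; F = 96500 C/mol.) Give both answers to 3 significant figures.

32.9 g Ni; 12.6 L Cl₂

Q = 17.7 × 6120 = 1.083×10^5 C; n(e⁻) = 1.083×10^5 / 96500 = 1.122 mol
Cathode: Ni²⁺ + 2e⁻ → Ni → n(Ni) = 1.122/2 = 0.5610 mol → 32.9 g
Anode: 2Cl⁻ → Cl₂ + 2e⁻ → n(Cl₂) = 1.122/2 = 0.5610 mol → 12.6 L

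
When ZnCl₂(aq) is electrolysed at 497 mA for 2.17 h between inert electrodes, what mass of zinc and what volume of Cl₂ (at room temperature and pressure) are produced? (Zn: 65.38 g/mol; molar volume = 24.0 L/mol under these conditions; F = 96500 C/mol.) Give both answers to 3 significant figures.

Q = 0.497 × 7812 = 3883 C; n(e⁻) = 3883 / 96500 = 0.04024 mol
Cathode: Zn²⁺ + 2e⁻ → Zn → n(Zn) = 0.04024/2 = 0.02012 mol → 1.32 g
Anode: 2Cl⁻ → Cl₂ + 2e⁻ → n(Cl₂) = 0.04024/2 = 0.02012 mol → 0.483 L

1.32 g Zn; 0.483 L Cl₂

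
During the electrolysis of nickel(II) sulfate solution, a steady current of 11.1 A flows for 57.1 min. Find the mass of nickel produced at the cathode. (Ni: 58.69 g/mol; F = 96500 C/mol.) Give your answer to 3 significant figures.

Charge passed = 11.1 × 3426 = 38030 C
n(e⁻) = 38030 / 96500 = 0.3941 mol
Ni²⁺ + 2e⁻ → Ni, so n(Ni) = 0.3941 / 2 = 0.1971 mol
m = 0.1971 × 58.69 = 11.6 g

11.6 g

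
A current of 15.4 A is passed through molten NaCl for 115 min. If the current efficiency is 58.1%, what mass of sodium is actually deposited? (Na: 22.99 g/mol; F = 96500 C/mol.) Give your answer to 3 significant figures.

Q = 15.4 × 6900 = 1.063×10^5 C
n(e⁻) = 1.063×10^5 / 96500 = 1.102 mol
Na⁺ + e⁻ → Na, so theoretical m(Na) = 1.102 × 22.99 = 25.33 g
Actual mass = 58.1% × 25.33 = 14.7 g

14.7 g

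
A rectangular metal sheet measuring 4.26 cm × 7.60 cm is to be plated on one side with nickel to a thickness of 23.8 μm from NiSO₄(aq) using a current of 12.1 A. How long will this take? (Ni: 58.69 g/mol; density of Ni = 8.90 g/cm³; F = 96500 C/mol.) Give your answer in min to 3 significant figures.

Plated area = 4.26 × 7.60 = 32.38 cm²
Volume = 32.38 × 23.8×10⁻⁴ cm = 0.07706 cm³
m(Ni) = 0.07706 × 8.90 = 0.6858 g
n(Ni) = 0.6858 / 58.69 = 0.01169 mol; n(e⁻) = 2 × 0.01169 = 0.02338 mol
Q = 0.02338 × 96500 = 2256 C
t = 2256 / 12.1 = 186.4 s = 3.11 min

3.11 min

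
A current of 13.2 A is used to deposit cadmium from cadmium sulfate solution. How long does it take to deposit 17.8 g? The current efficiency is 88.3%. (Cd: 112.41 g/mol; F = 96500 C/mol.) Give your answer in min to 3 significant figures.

n(Cd) = 17.8 / 112.41 = 0.1583 mol
Cd²⁺ + 2e⁻ → Cd, so n(e⁻) = 2 × 0.1583 = 0.3166 mol
Q = 0.3166 × 96500 / 0.883 = 34600 C
t = Q / I = 34600 / 13.2 = 2621 s = 43.7 min

43.7 min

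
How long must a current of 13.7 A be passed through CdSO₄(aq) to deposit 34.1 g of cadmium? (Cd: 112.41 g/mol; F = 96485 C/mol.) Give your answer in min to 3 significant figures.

71.2 min

n(Cd) = 34.1 / 112.41 = 0.3034 mol
Cd²⁺ + 2e⁻ → Cd, so n(e⁻) = 2 × 0.3034 = 0.6068 mol
Q = 0.6068 × 96485 = 58550 C
t = Q / I = 58550 / 13.7 = 4274 s = 71.2 min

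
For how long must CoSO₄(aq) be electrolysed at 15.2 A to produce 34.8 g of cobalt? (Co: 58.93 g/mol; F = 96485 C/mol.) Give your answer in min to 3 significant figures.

125 min

n(Co) = 34.8 / 58.93 = 0.5905 mol
Co²⁺ + 2e⁻ → Co, so n(e⁻) = 2 × 0.5905 = 1.181 mol
Q = 1.181 × 96485 = 1.139×10^5 C
t = Q / I = 1.139×10^5 / 15.2 = 7493 s = 125 min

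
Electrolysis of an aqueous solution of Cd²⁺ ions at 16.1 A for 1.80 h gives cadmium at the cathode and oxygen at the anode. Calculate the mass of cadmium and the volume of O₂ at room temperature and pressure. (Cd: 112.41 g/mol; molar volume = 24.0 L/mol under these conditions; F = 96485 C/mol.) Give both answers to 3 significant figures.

Q = 16.1 × 6480 = 1.043×10^5 C; n(e⁻) = 1.043×10^5 / 96485 = 1.081 mol
Cathode: Cd²⁺ + 2e⁻ → Cd → n(Cd) = 1.081/2 = 0.5405 mol → 60.8 g
Anode: 2H₂O → O₂ + 4H⁺ + 4e⁻ → n(O₂) = 1.081/4 = 0.2703 mol → 6.49 L

60.8 g Cd; 6.49 L O₂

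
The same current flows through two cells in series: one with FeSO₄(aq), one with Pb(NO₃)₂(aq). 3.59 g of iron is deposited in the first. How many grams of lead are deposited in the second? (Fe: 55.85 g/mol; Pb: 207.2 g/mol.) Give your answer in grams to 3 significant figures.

n(Fe) = 3.59 / 55.85 = 0.06428 mol
Fe²⁺ + 2e⁻ → Fe, so n(e⁻) = 2 × 0.06428 = 0.1286 mol
The cells are in series, so the same charge (and hence the same n(e⁻) = 0.1286 mol) passes through both.
Pb²⁺ + 2e⁻ → Pb, so n(Pb) = 0.1286 / 2 = 0.06430 mol
m(Pb) = 0.06430 × 207.2 = 13.3 g

13.3 g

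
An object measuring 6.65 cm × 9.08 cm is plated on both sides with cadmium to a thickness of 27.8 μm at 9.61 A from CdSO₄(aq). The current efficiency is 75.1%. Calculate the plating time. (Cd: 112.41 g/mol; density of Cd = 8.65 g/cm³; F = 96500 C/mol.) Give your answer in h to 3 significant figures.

Plated area = 2 × 6.65 × 9.08 = 120.8 cm²
Volume = 120.8 × 27.8×10⁻⁴ cm = 0.3358 cm³
m(Cd) = 0.3358 × 8.65 = 2.905 g
n(Cd) = 2.905 / 112.41 = 0.02584 mol; n(e⁻) = 2 × 0.02584 = 0.05168 mol
Q = 0.05168 × 96500 / 0.751 = 6641 C
t = 6641 / 9.61 = 691.1 s = 0.192 h

0.192 h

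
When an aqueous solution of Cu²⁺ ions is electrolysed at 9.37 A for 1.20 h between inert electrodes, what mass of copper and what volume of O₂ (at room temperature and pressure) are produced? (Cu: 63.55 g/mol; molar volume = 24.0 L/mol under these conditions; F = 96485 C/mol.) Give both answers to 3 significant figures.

13.3 g Cu; 2.52 L O₂

Q = 9.37 × 4320 = 40480 C; n(e⁻) = 40480 / 96485 = 0.4195 mol
Cathode: Cu²⁺ + 2e⁻ → Cu → n(Cu) = 0.4195/2 = 0.2098 mol → 13.3 g
Anode: 2H₂O → O₂ + 4H⁺ + 4e⁻ → n(O₂) = 0.4195/4 = 0.1049 mol → 2.52 L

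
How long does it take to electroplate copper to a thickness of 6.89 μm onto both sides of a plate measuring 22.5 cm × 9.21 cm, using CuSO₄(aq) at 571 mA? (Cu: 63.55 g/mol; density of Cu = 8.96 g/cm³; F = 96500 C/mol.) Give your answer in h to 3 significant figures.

Plated area = 2 × 22.5 × 9.21 = 414.5 cm²
Volume = 414.5 × 6.89×10⁻⁴ cm = 0.2856 cm³
m(Cu) = 0.2856 × 8.96 = 2.559 g
n(Cu) = 2.559 / 63.55 = 0.04027 mol; n(e⁻) = 2 × 0.04027 = 0.08054 mol
Q = 0.08054 × 96500 = 7772 C
t = 7772 / 0.571 = 13610 s = 3.78 h

3.78 h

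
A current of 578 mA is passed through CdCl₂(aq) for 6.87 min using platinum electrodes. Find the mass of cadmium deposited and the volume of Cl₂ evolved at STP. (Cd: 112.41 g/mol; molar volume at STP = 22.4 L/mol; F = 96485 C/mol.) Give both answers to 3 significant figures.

0.139 g Cd; 0.0277 L Cl₂

Q = 0.578 × 412.2 = 238.3 C; n(e⁻) = 238.3 / 96485 = 0.002470 mol
Cathode: Cd²⁺ + 2e⁻ → Cd → n(Cd) = 0.002470/2 = 0.001235 mol → 0.139 g
Anode: 2Cl⁻ → Cl₂ + 2e⁻ → n(Cl₂) = 0.002470/2 = 0.001235 mol → 0.0277 L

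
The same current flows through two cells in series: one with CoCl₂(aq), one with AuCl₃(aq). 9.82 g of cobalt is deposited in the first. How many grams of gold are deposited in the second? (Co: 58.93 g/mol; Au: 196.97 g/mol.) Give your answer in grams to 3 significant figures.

21.9 g

n(Co) = 9.82 / 58.93 = 0.1666 mol
Co²⁺ + 2e⁻ → Co, so n(e⁻) = 2 × 0.1666 = 0.3332 mol
Since the cells are in series, n(e⁻) in the Au cell is also 0.3332 mol.
Au³⁺ + 3e⁻ → Au, so n(Au) = 0.3332 / 3 = 0.1111 mol
m(Au) = 0.1111 × 196.97 = 21.9 g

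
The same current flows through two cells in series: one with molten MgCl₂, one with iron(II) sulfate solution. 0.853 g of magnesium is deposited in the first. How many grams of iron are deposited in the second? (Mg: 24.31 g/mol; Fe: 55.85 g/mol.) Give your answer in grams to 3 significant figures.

n(Mg) = 0.853 / 24.31 = 0.03509 mol
Mg²⁺ + 2e⁻ → Mg, so n(e⁻) = 2 × 0.03509 = 0.07018 mol
Same current for the same time ⇒ same n(e⁻) = 0.07018 mol in both cells.
Fe²⁺ + 2e⁻ → Fe, so n(Fe) = 0.07018 / 2 = 0.03509 mol
m(Fe) = 0.03509 × 55.85 = 1.96 g

1.96 g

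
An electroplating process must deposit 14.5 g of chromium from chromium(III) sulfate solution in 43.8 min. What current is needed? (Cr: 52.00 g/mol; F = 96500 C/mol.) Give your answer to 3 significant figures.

n(Cr) = 14.5 / 52.00 = 0.2788 mol
Cr³⁺ + 3e⁻ → Cr, so n(e⁻) = 3 × 0.2788 = 0.8364 mol
Q = 0.8364 × 96500 = 80710 C
I = Q / t = 80710 / 2628 s = 30.7 A

30.7 A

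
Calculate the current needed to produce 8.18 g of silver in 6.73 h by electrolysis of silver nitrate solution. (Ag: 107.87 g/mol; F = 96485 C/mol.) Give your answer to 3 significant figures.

n(Ag) = 8.18 / 107.87 = 0.07583 mol
Ag⁺ + e⁻ → Ag, so n(e⁻) = 0.07583 mol
Q = 0.07583 × 96485 = 7316 C
I = Q / t = 7316 / 24228 s = 0.302 A

0.302 A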